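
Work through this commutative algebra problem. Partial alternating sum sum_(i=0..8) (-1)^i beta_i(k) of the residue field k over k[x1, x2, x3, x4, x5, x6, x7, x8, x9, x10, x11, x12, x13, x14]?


Koszul resolution: beta_i(k)=C(n,i), n=14
sum_(i=0..p) (-1)^i C(n,i) = (-1)^p C(n-1,p)
(-1)^8*C(13,8) = (-1)^8*1287 = 1287


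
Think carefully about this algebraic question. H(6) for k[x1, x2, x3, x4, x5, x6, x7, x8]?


C(d+n-1,n-1)=C(13,7)=1716


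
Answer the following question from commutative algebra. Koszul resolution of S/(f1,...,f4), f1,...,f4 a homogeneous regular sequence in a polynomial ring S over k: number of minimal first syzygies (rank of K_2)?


Regular sequence => Koszul complex is the minimal free resolution.
Syz_1 minimally generated by Koszul relations f_i*e_j - f_j*e_i (i<j): mu(Syz_1) = beta_2 = C(m,2) = m(m-1)/2
m=4
4*3/2 = 6


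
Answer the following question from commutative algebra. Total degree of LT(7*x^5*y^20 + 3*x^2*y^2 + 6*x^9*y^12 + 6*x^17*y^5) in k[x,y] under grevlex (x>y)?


LT: 7*x^5*y^20
deg_x=5, deg_y=20
Total=5+20=25


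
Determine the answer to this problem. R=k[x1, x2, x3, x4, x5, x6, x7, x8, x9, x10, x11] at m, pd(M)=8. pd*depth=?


pd+depth=11
depth=11-8=3
pd*depth=8*3=24


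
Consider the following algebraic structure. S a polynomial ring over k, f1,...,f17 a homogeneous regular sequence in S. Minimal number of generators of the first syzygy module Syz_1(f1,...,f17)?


Regular sequence => Koszul complex is the minimal free resolution.
Syz_1 minimally generated by Koszul relations f_i*e_j - f_j*e_i (i<j): mu(Syz_1) = beta_2 = C(m,2) = m(m-1)/2
m=17
17*16/2 = 136


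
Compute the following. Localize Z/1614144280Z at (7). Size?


7-primary part: 1614144280=7^9*40
Size=7^9=40353607


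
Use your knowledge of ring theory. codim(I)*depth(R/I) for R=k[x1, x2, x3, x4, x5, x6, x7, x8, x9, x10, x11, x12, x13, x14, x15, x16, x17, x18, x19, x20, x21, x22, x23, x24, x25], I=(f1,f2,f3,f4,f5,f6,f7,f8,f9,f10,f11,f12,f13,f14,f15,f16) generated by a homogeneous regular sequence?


codim=16, depth=dim(R/I)=25-16=9
Product=16*9=144


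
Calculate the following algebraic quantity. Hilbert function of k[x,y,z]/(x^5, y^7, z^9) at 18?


Need i<5, j<7, k<9 with i+j+k=18.
For each i, j ranges over max(0,18-i-8)..min(6,18-i):
  i=0: j in [10,6] -> 0
  i=1: j in [9,6] -> 0
  i=2: j in [8,6] -> 0
  i=3: j in [7,6] -> 0
  i=4: j in [6,6] -> 1
H(18) = 0+0+0+0+1 = 1


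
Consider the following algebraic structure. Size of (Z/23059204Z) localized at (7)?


7-primary part: 23059204=7^8*4
Size=7^8=5764801


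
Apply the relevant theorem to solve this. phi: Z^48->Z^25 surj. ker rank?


rank(ker) = 48-25 = 23


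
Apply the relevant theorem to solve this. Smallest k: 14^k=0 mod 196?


14^k mod 196:
k=1: 14
k=2: 0
First zero at k = 2


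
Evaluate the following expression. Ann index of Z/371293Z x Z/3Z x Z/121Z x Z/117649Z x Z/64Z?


Exponent = lcm of the cyclic orders; pairwise coprime => product.
13^5*3^1*11^2*7^6*2^6=371293*3*121*117649*64=1014826035647424


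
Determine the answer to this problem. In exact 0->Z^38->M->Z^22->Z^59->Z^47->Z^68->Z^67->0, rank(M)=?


Alt sum=0:
(-1)^0*38 + (-1)^1*? + (-1)^2*22 + (-1)^3*59 + (-1)^4*47 + (-1)^5*68 + (-1)^6*67=0
rank(M)=47


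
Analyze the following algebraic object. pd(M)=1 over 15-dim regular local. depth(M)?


pd+depth=depth(R)=15
depth=15-1=14


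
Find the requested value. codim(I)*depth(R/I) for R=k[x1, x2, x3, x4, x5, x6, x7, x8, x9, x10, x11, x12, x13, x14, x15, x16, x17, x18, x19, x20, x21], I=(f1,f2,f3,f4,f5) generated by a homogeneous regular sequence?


codim=5, depth=dim(R/I)=21-5=16
Product=5*16=80


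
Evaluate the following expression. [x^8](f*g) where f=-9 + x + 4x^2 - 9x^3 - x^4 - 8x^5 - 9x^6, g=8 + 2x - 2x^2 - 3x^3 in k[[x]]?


[x^8] = sum a_i*b_j, i+j=8
  -8*-3=24
  -9*-2=18
Sum=42


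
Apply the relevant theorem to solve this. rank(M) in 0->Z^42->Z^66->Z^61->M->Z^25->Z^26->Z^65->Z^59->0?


Alt sum=0:
(-1)^0*42 + (-1)^1*66 + (-1)^2*61 + (-1)^3*? + (-1)^4*25 + (-1)^5*26 + (-1)^6*65 + (-1)^7*59=0
rank(M)=42


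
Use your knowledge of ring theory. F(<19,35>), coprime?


gcd(19,35)=1 => F=ab-a-b=19*35-19-35=665-54=611


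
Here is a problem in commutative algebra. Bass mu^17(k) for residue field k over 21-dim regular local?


C(n,i)=C(21,17)=5985


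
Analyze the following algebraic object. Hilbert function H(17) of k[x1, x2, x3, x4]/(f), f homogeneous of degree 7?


C(20,3)-C(13,3)=1140-286=854


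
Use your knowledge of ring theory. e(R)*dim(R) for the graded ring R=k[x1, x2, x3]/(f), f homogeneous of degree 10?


e(R)=deg(f)=10, dim(R)=3-1=2
e*dim=10*2=20


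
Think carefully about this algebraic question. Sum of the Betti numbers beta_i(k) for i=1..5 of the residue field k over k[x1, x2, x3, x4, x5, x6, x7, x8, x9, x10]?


Koszul resolution: beta_i(k)=C(n,i), n=10
C(10,1)=10, C(10,2)=45, C(10,3)=120, C(10,4)=210, C(10,5)=252
Sum=637


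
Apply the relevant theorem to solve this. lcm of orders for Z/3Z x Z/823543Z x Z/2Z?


Exponent = lcm of the cyclic orders; pairwise coprime => product.
3^1*7^7*2^1=3*823543*2=4941258


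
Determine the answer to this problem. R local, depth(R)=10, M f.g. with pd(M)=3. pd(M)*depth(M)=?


pd+depth=10
depth=10-3=7
pd*depth=3*7=21


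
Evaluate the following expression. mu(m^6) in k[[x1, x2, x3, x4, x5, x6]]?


C(n+d-1,d)=C(11,6)=462


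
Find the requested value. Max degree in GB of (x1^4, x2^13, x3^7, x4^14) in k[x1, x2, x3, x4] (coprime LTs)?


Pure powers, coprime LTs => already GB.
Degrees: 4, 13, 7, 14
Max=14


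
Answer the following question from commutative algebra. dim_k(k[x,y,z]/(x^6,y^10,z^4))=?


Basis: x^iy^jz^k, i<6,j<10,k<4
6*10*4=240


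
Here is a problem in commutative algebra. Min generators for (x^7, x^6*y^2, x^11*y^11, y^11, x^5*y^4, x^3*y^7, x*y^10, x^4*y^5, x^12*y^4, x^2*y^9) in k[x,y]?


Remove redundant (divisible by others).
x^11*y^11 redundant.
x^12*y^4 redundant.
Min: x^7, x^6*y^2, x^5*y^4, x^4*y^5, x^3*y^7, x^2*y^9, x*y^10, y^11
Count=8


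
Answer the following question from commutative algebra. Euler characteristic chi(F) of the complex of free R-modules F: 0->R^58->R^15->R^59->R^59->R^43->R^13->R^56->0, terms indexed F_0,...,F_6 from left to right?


chi = sum (-1)^i * rank:
(-1)^0*58=58
(-1)^1*15=-15
(-1)^2*59=59
(-1)^3*59=-59
(-1)^4*43=43
(-1)^5*13=-13
(-1)^6*56=56
chi=129


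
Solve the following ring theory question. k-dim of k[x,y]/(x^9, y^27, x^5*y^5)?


k[x,y]/I, I = (x^9, y^27, x^5*y^5)
Rect: 9x27=243. Corner: (9-5)x(27-5)=88.
dim = 243-88 = 155


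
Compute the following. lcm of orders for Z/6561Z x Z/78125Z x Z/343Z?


Exponent = lcm of the cyclic orders; pairwise coprime => product.
3^8*5^7*7^3=6561*78125*343=175814296875


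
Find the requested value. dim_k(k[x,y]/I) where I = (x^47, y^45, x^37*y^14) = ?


k[x,y]/I, I = (x^47, y^45, x^37*y^14)
Rect: 47x45=2115. Corner: (47-37)x(45-14)=310.
dim = 2115-310 = 1805


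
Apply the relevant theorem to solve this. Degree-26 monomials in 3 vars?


C(d+n-1,n-1)=C(28,2)=378


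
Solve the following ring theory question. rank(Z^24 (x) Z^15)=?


rank(M(x)N) = rank(M)*rank(N)
24*15 = 360


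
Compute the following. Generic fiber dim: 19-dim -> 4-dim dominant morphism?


dim(fiber)=dim(X)-dim(Y)=19-4=15


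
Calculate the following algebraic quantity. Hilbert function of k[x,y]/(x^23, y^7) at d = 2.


k[x,y], I = (x^23, y^7), d = 2
Need i < 23 and d-i < 7.
Range: 0 <= i <= 2.
H(2) = 3


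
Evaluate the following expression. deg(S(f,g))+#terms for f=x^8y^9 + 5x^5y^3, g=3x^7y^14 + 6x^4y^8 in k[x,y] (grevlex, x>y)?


LT(f)=x^8y^9, LT(g)=3x^7y^14
lcm(LM)=x^8y^14
S(f,g) (scaled by 3 to clear denominators) = 3y^5*f - x*g = 9x^5y^8
1 terms, deg 13.
13+1=14


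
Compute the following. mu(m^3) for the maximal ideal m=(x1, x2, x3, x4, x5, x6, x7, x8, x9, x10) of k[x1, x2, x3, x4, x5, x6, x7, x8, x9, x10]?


Graded Nakayama: mu(m^d) = dim_k (m^d/m^(d+1)) = #degree-3 monomials in 10 vars
C(n+d-1,d)=C(12,3)=220


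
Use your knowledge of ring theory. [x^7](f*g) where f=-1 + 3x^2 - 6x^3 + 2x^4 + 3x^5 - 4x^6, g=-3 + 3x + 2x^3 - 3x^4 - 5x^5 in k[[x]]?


[x^7] = sum a_i*b_j, i+j=7
  3*-5=-15
  -6*-3=18
  2*2=4
  -4*3=-12
Sum=-5


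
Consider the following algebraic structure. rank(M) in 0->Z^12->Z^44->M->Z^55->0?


Alt sum=0:
(-1)^0*12 + (-1)^1*44 + (-1)^2*? + (-1)^3*55=0
rank(M)=87


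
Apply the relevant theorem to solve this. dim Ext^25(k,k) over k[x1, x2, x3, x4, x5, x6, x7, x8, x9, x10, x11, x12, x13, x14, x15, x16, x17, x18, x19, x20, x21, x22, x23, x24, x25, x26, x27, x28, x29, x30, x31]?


C(n,i)=C(31,25)=736281


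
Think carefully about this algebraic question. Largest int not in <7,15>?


gcd(7,15)=1 => F=ab-a-b=7*15-7-15=105-22=83


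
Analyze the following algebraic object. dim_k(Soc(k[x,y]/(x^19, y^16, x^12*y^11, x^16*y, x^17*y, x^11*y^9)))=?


Socle = ann(m) = span of standard monomials u with x*u, y*u in I (staircase corners).
Redundant generators: x^17*y, x^12*y^11
Minimal generators: x^19, x^16*y, x^11*y^9, y^16
Corners: x^10y^15, x^15y^8, x^18
Socle dim=3


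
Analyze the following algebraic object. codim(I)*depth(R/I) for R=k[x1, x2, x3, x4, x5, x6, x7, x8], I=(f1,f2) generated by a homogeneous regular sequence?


codim=2, depth=dim(R/I)=8-2=6
Product=2*6=12


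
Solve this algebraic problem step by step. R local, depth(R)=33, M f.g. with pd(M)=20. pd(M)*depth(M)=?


pd+depth=33
depth=33-20=13
pd*depth=20*13=260


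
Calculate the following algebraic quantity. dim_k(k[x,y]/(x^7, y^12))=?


Basis: x^i*y^j, i<7, j<12
7*12=84


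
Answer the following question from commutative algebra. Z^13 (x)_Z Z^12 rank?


rank(M(x)N) = rank(M)*rank(N)
13*12 = 156


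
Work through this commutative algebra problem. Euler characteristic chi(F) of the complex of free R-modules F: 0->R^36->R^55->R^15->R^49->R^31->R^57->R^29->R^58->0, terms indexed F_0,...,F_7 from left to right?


chi = sum (-1)^i * rank:
(-1)^0*36=36
(-1)^1*55=-55
(-1)^2*15=15
(-1)^3*49=-49
(-1)^4*31=31
(-1)^5*57=-57
(-1)^6*29=29
(-1)^7*58=-58
chi=-108


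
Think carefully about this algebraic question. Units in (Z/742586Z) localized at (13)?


Local ring = Z/371293Z.
phi(371293) = 13^4*(13-1) = 342732


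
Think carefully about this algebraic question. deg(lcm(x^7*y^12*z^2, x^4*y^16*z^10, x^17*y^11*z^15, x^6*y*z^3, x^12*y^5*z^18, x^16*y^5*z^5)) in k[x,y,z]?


lcm = componentwise max:
x: max(7,4,17,6,12,16)=17
y: max(12,16,11,1,5,5)=16
z: max(2,10,15,3,18,5)=18
Total=17+16+18=51


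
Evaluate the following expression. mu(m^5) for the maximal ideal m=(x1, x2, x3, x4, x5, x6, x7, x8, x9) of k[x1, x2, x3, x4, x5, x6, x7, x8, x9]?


Graded Nakayama: mu(m^d) = dim_k (m^d/m^(d+1)) = #degree-5 monomials in 9 vars
C(n+d-1,d)=C(13,5)=1287


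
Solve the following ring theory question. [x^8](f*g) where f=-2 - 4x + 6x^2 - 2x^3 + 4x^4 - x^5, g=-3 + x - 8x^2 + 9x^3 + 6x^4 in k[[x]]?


[x^8] = sum a_i*b_j, i+j=8
  4*6=24
  -1*9=-9
Sum=15


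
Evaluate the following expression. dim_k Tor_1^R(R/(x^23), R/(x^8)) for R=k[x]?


Tor_1(R/I,R/J)=(I cap J)/IJ=(x^23)/(x^31)
dim=31-23=min(23,8)=8


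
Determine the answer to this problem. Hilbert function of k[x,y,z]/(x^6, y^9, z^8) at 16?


Need i<6, j<9, k<8 with i+j+k=16.
For each i, j ranges over max(0,16-i-7)..min(8,16-i):
  i=0: j in [9,8] -> 0
  i=1: j in [8,8] -> 1
  i=2: j in [7,8] -> 2
  i=3: j in [6,8] -> 3
  i=4: j in [5,8] -> 4
  i=5: j in [4,8] -> 5
H(16) = 0+1+2+3+4+5 = 15


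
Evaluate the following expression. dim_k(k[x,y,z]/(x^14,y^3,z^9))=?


Basis: x^iy^jz^k, i<14,j<3,k<9
14*3*9=378


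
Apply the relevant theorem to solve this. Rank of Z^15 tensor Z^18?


rank(M(x)N) = rank(M)*rank(N)
15*18 = 270


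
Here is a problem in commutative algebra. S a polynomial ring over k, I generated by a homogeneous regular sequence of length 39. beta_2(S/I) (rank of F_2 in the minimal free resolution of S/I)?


Regular sequence => Koszul complex is the minimal free resolution.
Syz_1 minimally generated by Koszul relations f_i*e_j - f_j*e_i (i<j): mu(Syz_1) = beta_2 = C(m,2) = m(m-1)/2
m=39
39*38/2 = 741


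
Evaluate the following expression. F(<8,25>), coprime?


gcd(8,25)=1 => F=ab-a-b=8*25-8-25=200-33=167


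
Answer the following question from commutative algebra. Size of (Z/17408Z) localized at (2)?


2-primary part: 17408=2^10*17
Size=2^10=1024


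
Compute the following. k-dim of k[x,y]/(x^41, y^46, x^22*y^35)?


k[x,y]/I, I = (x^41, y^46, x^22*y^35)
Rect: 41x46=1886. Corner: (41-22)x(46-35)=209.
dim = 1886-209 = 1677


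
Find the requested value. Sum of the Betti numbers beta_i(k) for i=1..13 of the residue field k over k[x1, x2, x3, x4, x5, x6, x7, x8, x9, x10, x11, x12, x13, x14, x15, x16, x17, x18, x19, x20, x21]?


Koszul resolution: beta_i(k)=C(n,i), n=21
C(21,1)=21, C(21,2)=210, C(21,3)=1330, C(21,4)=5985, C(21,5)=20349, C(21,6)=54264, C(21,7)=116280, C(21,8)=203490, C(21,9)=293930, C(21,10)=352716, C(21,11)=352716, C(21,12)=293930, C(21,13)=203490
Sum=1898711


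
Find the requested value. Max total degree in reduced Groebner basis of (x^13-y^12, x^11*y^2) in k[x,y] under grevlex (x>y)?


LT(f1)=x^13, LT(f2)=x^11y^2, lcm=x^13y^2
S(f1,f2) = y^2*f1 - x^2*f2 = -y^14
Reduced GB = {f1, f2, y^14}; degrees 13, 13, 14
Max = 14


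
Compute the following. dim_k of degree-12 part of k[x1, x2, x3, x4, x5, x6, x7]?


C(d+n-1,n-1)=C(18,6)=18564


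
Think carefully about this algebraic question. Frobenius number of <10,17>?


gcd(10,17)=1 => F=ab-a-b=10*17-10-17=170-27=143


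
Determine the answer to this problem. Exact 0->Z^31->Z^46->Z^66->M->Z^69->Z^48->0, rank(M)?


Alt sum=0:
(-1)^0*31 + (-1)^1*46 + (-1)^2*66 + (-1)^3*? + (-1)^4*69 + (-1)^5*48=0
rank(M)=72


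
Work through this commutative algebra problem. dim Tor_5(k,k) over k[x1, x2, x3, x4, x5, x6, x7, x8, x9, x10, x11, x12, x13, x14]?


Koszul: C(n,i)=C(14,5)=2002


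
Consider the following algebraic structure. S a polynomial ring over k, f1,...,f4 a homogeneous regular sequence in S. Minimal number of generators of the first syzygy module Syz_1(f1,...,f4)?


Regular sequence => Koszul complex is the minimal free resolution.
Syz_1 minimally generated by Koszul relations f_i*e_j - f_j*e_i (i<j): mu(Syz_1) = beta_2 = C(m,2) = m(m-1)/2
m=4
4*3/2 = 6


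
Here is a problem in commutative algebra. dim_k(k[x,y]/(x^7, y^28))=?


Basis: x^i*y^j, i<7, j<28
7*28=196


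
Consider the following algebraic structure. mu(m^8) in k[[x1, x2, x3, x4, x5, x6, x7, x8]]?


C(n+d-1,d)=C(15,8)=6435


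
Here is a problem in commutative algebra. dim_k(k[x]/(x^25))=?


Basis: 1,x,...,x^24
dim=25


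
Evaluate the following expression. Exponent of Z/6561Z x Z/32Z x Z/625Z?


Exponent = lcm of the cyclic orders; pairwise coprime => product.
3^8*2^5*5^4=6561*32*625=131220000


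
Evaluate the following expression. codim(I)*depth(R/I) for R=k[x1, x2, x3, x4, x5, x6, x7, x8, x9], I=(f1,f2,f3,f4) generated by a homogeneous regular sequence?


codim=4, depth=dim(R/I)=9-4=5
Product=4*5=20


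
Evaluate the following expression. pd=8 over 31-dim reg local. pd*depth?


pd+depth=31
depth=31-8=23
pd*depth=8*23=184


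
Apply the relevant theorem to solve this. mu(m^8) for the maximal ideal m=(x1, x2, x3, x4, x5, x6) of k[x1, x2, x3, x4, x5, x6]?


Graded Nakayama: mu(m^d) = dim_k (m^d/m^(d+1)) = #degree-8 monomials in 6 vars
C(n+d-1,d)=C(13,8)=1287


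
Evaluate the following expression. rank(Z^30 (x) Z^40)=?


rank(M(x)N) = rank(M)*rank(N)
30*40 = 1200


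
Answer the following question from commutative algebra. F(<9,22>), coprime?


gcd(9,22)=1 => F=ab-a-b=9*22-9-22=198-31=167


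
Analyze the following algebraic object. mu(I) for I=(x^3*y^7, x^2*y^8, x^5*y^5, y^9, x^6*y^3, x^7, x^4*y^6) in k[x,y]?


Remove redundant (divisible by others).
Min: x^7, x^6*y^3, x^5*y^5, x^4*y^6, x^3*y^7, x^2*y^8, y^9
Count=7


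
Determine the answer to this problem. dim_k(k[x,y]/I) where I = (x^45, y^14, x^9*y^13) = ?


k[x,y]/I, I = (x^45, y^14, x^9*y^13)
Rect: 45x14=630. Corner: (45-9)x(14-13)=36.
dim = 630-36 = 594


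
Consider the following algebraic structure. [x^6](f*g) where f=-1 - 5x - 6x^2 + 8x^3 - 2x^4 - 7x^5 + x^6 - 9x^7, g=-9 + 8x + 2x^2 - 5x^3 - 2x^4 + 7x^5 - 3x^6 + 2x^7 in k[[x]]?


[x^6] = sum a_i*b_j, i+j=6
  -1*-3=3
  -5*7=-35
  -6*-2=12
  8*-5=-40
  -2*2=-4
  -7*8=-56
  1*-9=-9
Sum=-129


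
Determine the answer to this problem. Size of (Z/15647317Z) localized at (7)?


7-primary part: 15647317=7^7*19
Size=7^7=823543


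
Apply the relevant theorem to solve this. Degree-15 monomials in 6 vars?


C(d+n-1,n-1)=C(20,5)=15504


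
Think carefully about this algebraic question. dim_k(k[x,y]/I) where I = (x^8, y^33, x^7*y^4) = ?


k[x,y]/I, I = (x^8, y^33, x^7*y^4)
Rect: 8x33=264. Corner: (8-7)x(33-4)=29.
dim = 264-29 = 235


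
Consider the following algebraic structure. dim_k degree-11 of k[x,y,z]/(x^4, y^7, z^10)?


Need i<4, j<7, k<10 with i+j+k=11.
For each i, j ranges over max(0,11-i-9)..min(6,11-i):
  i=0: j in [2,6] -> 5
  i=1: j in [1,6] -> 6
  i=2: j in [0,6] -> 7
  i=3: j in [0,6] -> 7
H(11) = 5+6+7+7 = 25


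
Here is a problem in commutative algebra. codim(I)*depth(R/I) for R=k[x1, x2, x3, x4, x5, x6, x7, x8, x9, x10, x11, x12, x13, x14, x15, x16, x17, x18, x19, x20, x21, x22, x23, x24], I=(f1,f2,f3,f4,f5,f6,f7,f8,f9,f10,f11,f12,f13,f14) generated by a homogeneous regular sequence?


codim=14, depth=dim(R/I)=24-14=10
Product=14*10=140


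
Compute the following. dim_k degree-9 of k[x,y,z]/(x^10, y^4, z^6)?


Need i<10, j<4, k<6 with i+j+k=9.
For each i, j ranges over max(0,9-i-5)..min(3,9-i):
  i=0: j in [4,3] -> 0
  i=1: j in [3,3] -> 1
  i=2: j in [2,3] -> 2
  i=3: j in [1,3] -> 3
  i=4: j in [0,3] -> 4
  i=5: j in [0,3] -> 4
  i=6: j in [0,3] -> 4
  i=7: j in [0,2] -> 3
  i=8: j in [0,1] -> 2
  i=9: j in [0,0] -> 1
H(9) = 0+1+2+3+4+4+4+3+2+1 = 24


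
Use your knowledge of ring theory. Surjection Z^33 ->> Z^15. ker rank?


rank(ker) = 33-15 = 18


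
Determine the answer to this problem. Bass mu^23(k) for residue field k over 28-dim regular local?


C(n,i)=C(28,23)=98280


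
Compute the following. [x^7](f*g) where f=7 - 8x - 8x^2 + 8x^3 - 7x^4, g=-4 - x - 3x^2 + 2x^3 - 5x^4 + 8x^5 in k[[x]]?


[x^7] = sum a_i*b_j, i+j=7
  -8*8=-64
  8*-5=-40
  -7*2=-14
Sum=-118


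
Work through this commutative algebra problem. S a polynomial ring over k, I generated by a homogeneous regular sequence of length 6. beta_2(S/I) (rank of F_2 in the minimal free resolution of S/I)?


Regular sequence => Koszul complex is the minimal free resolution.
Syz_1 minimally generated by Koszul relations f_i*e_j - f_j*e_i (i<j): mu(Syz_1) = beta_2 = C(m,2) = m(m-1)/2
m=6
6*5/2 = 15


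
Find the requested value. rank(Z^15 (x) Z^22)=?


rank(M(x)N) = rank(M)*rank(N)
15*22 = 330


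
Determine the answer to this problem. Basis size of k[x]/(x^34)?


Basis: 1,x,...,x^33
dim=34


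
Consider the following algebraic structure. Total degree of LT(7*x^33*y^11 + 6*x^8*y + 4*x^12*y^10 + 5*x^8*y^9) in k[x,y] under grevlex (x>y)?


LT: 7*x^33*y^11
deg_x=33, deg_y=11
Total=33+11=44


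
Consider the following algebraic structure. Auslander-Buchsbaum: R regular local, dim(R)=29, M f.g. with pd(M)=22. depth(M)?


pd+depth=depth(R)=29
depth=29-22=7


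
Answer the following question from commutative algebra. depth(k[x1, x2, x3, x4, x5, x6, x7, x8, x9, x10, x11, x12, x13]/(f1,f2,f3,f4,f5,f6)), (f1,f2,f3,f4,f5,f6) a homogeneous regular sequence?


depth(R)=13
depth(R/I)=13-6=7


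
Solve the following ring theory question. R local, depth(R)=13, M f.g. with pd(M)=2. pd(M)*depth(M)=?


pd+depth=13
depth=13-2=11
pd*depth=2*11=22


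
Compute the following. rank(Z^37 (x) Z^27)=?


rank(M(x)N) = rank(M)*rank(N)
37*27 = 999


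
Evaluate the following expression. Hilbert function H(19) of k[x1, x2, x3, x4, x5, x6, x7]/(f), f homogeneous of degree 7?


C(25,6)-C(18,6)=177100-18564=158536


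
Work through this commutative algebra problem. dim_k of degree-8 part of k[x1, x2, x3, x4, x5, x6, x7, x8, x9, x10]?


C(d+n-1,n-1)=C(17,9)=24310


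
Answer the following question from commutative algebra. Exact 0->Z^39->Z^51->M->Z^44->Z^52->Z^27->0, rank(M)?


Alt sum=0:
(-1)^0*39 + (-1)^1*51 + (-1)^2*? + (-1)^3*44 + (-1)^4*52 + (-1)^5*27=0
rank(M)=31


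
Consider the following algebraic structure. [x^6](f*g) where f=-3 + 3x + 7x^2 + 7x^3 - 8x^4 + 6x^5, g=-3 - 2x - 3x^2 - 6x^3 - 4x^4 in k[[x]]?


[x^6] = sum a_i*b_j, i+j=6
  7*-4=-28
  7*-6=-42
  -8*-3=24
  6*-2=-12
Sum=-58


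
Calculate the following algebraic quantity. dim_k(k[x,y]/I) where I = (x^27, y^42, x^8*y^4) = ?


k[x,y]/I, I = (x^27, y^42, x^8*y^4)
Rect: 27x42=1134. Corner: (27-8)x(42-4)=722.
dim = 1134-722 = 412


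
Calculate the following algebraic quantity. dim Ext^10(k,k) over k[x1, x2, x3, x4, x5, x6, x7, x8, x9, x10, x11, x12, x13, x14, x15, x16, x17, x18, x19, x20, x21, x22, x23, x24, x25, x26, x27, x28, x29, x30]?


C(n,i)=C(30,10)=30045015


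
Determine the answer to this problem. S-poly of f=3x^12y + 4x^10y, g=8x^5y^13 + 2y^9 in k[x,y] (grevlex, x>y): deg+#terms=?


LT(f)=3x^12y, LT(g)=8x^5y^13
lcm(LM)=x^12y^13
S(f,g) (scaled by 24 to clear denominators) = 8y^12*f - 3x^7*g = 32x^10y^13 - 6x^7y^9
2 terms, deg 23.
23+2=25


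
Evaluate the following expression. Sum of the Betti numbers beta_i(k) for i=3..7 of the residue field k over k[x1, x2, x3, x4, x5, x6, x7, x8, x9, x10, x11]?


Koszul resolution: beta_i(k)=C(n,i), n=11
C(11,3)=165, C(11,4)=330, C(11,5)=462, C(11,6)=462, C(11,7)=330
Sum=1749


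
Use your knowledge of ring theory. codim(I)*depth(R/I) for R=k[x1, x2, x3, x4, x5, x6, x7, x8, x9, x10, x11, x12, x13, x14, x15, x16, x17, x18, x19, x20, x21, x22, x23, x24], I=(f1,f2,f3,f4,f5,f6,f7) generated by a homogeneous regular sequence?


codim=7, depth=dim(R/I)=24-7=17
Product=7*17=119


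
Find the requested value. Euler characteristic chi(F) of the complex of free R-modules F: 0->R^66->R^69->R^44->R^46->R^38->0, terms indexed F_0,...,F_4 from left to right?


chi = sum (-1)^i * rank:
(-1)^0*66=66
(-1)^1*69=-69
(-1)^2*44=44
(-1)^3*46=-46
(-1)^4*38=38
chi=33


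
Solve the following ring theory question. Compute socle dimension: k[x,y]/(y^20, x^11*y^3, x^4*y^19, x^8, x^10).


Socle = ann(m) = span of standard monomials u with x*u, y*u in I (staircase corners).
Redundant generators: x^11*y^3, x^10
Minimal generators: x^8, x^4*y^19, y^20
Corners: x^3y^19, x^7y^18
Socle dim=2


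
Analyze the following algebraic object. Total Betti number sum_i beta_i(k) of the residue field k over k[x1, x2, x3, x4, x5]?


Koszul resolution: beta_i(k)=C(n,i), n=5
sum_i C(5,i) = 2^5 = 32


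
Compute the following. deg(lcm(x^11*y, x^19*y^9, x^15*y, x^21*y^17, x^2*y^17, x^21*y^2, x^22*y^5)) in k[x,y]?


lcm = componentwise max:
x: max(11,19,15,21,2,21,22)=22
y: max(1,9,1,17,17,2,5)=17
Total=22+17=39


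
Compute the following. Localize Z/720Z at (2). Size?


2-primary part: 720=2^4*45
Size=2^4=16


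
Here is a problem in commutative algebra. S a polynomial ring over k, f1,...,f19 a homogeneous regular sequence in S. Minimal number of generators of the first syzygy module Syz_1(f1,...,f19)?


Regular sequence => Koszul complex is the minimal free resolution.
Syz_1 minimally generated by Koszul relations f_i*e_j - f_j*e_i (i<j): mu(Syz_1) = beta_2 = C(m,2) = m(m-1)/2
m=19
19*18/2 = 171


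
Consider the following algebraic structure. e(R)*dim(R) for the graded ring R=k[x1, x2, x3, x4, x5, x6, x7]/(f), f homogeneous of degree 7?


e(R)=deg(f)=7, dim(R)=7-1=6
e*dim=7*6=42


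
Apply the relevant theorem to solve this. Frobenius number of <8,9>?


gcd(8,9)=1 => F=ab-a-b=8*9-8-9=72-17=55


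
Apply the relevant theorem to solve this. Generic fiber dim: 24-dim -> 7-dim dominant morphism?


dim(fiber)=dim(X)-dim(Y)=24-7=17


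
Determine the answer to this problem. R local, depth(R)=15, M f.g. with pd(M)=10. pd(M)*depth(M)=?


pd+depth=15
depth=15-10=5
pd*depth=10*5=50


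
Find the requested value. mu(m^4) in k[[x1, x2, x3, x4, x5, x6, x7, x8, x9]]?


C(n+d-1,d)=C(12,4)=495


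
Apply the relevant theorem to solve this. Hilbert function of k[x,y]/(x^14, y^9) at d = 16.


k[x,y], I = (x^14, y^9), d = 16
Need i < 14 and d-i < 9.
Range: 8 <= i <= 13.
H(16) = 6


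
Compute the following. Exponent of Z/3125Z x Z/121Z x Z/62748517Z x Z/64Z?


Exponent = lcm of the cyclic orders; pairwise coprime => product.
5^5*11^2*13^7*2^6=3125*121*62748517*64=1518514111400000


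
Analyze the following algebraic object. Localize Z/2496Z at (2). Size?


2-primary part: 2496=2^6*39
Size=2^6=64


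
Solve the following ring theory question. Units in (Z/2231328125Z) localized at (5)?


Local ring = Z/78125Z.
phi(78125) = 5^6*(5-1) = 62500


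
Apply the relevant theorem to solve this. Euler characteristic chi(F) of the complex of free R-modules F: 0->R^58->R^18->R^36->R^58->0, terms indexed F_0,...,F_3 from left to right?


chi = sum (-1)^i * rank:
(-1)^0*58=58
(-1)^1*18=-18
(-1)^2*36=36
(-1)^3*58=-58
chi=18


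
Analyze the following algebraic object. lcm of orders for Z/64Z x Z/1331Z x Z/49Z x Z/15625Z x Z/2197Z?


Exponent = lcm of the cyclic orders; pairwise coprime => product.
2^6*11^3*7^2*5^6*13^3=64*1331*49*15625*2197=143286143000000


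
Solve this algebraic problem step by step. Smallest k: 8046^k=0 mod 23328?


8046^k mod 23328:
k=1: 8046
k=2: 2916
k=3: 17496
k=4: 11664
k=5: 0
First zero at k = 5


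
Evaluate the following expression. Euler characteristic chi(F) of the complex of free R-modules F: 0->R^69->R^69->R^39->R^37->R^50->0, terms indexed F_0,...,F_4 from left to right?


chi = sum (-1)^i * rank:
(-1)^0*69=69
(-1)^1*69=-69
(-1)^2*39=39
(-1)^3*37=-37
(-1)^4*50=50
chi=52


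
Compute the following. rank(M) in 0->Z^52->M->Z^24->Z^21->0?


Alt sum=0:
(-1)^0*52 + (-1)^1*? + (-1)^2*24 + (-1)^3*21=0
rank(M)=55


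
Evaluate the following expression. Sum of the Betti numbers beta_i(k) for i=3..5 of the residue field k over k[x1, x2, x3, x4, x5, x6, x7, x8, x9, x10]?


Koszul resolution: beta_i(k)=C(n,i), n=10
C(10,3)=120, C(10,4)=210, C(10,5)=252
Sum=582


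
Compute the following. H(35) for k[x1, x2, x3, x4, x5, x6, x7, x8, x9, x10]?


C(d+n-1,n-1)=C(44,9)=708930508


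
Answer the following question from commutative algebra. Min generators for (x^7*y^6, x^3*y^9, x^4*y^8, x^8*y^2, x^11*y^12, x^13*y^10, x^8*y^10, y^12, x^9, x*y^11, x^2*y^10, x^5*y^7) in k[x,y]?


Remove redundant (divisible by others).
x^13*y^10 redundant.
x^8*y^10 redundant.
x^11*y^12 redundant.
Min: x^9, x^8*y^2, x^7*y^6, x^5*y^7, x^4*y^8, x^3*y^9, x^2*y^10, x*y^11, y^12
Count=9


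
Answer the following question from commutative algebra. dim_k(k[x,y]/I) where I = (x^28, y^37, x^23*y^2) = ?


k[x,y]/I, I = (x^28, y^37, x^23*y^2)
Rect: 28x37=1036. Corner: (28-23)x(37-2)=175.
dim = 1036-175 = 861


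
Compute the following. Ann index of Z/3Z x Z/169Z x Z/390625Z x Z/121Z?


Exponent = lcm of the cyclic orders; pairwise coprime => product.
3^1*13^2*5^8*11^2=3*169*390625*121=23963671875


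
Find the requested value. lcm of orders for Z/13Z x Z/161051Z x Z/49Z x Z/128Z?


Exponent = lcm of the cyclic orders; pairwise coprime => product.
13^1*11^5*7^2*2^7=13*161051*49*128=13131454336


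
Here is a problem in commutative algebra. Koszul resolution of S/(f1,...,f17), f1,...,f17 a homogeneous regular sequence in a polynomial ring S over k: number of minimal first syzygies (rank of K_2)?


Regular sequence => Koszul complex is the minimal free resolution.
Syz_1 minimally generated by Koszul relations f_i*e_j - f_j*e_i (i<j): mu(Syz_1) = beta_2 = C(m,2) = m(m-1)/2
m=17
17*16/2 = 136


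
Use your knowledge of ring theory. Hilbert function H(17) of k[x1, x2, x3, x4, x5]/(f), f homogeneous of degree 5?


C(21,4)-C(16,4)=5985-1820=4165


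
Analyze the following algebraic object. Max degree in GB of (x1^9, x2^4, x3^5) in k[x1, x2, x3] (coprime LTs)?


Pure powers, coprime LTs => already GB.
Degrees: 9, 4, 5
Max=9


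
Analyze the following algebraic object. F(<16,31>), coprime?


gcd(16,31)=1 => F=ab-a-b=16*31-16-31=496-47=449


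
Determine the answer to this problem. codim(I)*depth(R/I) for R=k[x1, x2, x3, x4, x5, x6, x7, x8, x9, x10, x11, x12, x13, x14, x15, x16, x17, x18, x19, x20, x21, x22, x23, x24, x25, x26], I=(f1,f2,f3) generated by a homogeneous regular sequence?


codim=3, depth=dim(R/I)=26-3=23
Product=3*23=69


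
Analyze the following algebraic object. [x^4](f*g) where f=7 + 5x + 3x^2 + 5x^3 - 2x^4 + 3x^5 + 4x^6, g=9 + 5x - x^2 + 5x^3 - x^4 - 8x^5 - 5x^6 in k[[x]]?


[x^4] = sum a_i*b_j, i+j=4
  7*-1=-7
  5*5=25
  3*-1=-3
  5*5=25
  -2*9=-18
Sum=22


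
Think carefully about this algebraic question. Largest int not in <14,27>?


gcd(14,27)=1 => F=ab-a-b=14*27-14-27=378-41=337


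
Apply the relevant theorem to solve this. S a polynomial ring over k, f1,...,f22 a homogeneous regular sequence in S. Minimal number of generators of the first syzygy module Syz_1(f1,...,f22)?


Regular sequence => Koszul complex is the minimal free resolution.
Syz_1 minimally generated by Koszul relations f_i*e_j - f_j*e_i (i<j): mu(Syz_1) = beta_2 = C(m,2) = m(m-1)/2
m=22
22*21/2 = 231


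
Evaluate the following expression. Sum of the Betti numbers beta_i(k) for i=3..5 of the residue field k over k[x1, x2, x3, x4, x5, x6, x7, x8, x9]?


Koszul resolution: beta_i(k)=C(n,i), n=9
C(9,3)=84, C(9,4)=126, C(9,5)=126
Sum=336


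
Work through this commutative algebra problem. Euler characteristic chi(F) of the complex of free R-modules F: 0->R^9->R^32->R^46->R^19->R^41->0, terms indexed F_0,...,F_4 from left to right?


chi = sum (-1)^i * rank:
(-1)^0*9=9
(-1)^1*32=-32
(-1)^2*46=46
(-1)^3*19=-19
(-1)^4*41=41
chi=45


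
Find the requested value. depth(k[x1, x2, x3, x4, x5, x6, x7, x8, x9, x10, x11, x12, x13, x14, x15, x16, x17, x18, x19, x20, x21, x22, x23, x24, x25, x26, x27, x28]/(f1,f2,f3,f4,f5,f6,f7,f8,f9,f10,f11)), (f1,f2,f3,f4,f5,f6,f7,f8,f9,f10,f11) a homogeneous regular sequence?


depth(R)=28
depth(R/I)=28-11=17


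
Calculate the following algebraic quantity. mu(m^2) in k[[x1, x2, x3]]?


C(n+d-1,d)=C(4,2)=6


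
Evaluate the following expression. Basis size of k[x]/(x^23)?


Basis: 1,x,...,x^22
dim=23


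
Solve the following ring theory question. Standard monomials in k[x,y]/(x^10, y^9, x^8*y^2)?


k[x,y]/I, I = (x^10, y^9, x^8*y^2)
Rect: 10x9=90. Corner: (10-8)x(9-2)=14.
dim = 90-14 = 76


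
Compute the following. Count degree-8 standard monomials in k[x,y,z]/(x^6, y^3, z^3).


Need i<6, j<3, k<3 with i+j+k=8.
For each i, j ranges over max(0,8-i-2)..min(2,8-i):
  i=0: j in [6,2] -> 0
  i=1: j in [5,2] -> 0
  i=2: j in [4,2] -> 0
  i=3: j in [3,2] -> 0
  i=4: j in [2,2] -> 1
  i=5: j in [1,2] -> 2
H(8) = 0+0+0+0+1+2 = 3


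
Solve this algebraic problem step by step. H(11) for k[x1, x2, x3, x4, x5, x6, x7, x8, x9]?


C(d+n-1,n-1)=C(19,8)=75582


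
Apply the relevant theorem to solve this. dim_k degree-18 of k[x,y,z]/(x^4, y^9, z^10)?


Need i<4, j<9, k<10 with i+j+k=18.
For each i, j ranges over max(0,18-i-9)..min(8,18-i):
  i=0: j in [9,8] -> 0
  i=1: j in [8,8] -> 1
  i=2: j in [7,8] -> 2
  i=3: j in [6,8] -> 3
H(18) = 0+1+2+3 = 6


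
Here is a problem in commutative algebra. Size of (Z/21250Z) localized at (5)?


5-primary part: 21250=5^4*34
Size=5^4=625


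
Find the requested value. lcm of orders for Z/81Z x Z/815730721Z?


Exponent = lcm of the cyclic orders; pairwise coprime => product.
3^4*13^8=81*815730721=66074188401


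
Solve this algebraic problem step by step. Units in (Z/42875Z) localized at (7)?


Local ring = Z/343Z.
phi(343) = 7^2*(7-1) = 294


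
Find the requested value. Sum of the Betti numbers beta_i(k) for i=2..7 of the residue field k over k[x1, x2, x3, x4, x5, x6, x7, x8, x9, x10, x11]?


Koszul resolution: beta_i(k)=C(n,i), n=11
C(11,2)=55, C(11,3)=165, C(11,4)=330, C(11,5)=462, C(11,6)=462, C(11,7)=330
Sum=1804


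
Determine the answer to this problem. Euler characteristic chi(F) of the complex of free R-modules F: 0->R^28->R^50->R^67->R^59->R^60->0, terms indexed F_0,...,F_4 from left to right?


chi = sum (-1)^i * rank:
(-1)^0*28=28
(-1)^1*50=-50
(-1)^2*67=67
(-1)^3*59=-59
(-1)^4*60=60
chi=46


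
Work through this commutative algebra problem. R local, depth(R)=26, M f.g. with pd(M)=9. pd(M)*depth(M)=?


pd+depth=26
depth=26-9=17
pd*depth=9*17=153


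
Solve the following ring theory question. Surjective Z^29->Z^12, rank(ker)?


rank(ker) = 29-12 = 17


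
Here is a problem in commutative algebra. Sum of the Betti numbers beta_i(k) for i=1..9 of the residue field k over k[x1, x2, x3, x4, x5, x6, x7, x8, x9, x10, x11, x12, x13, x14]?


Koszul resolution: beta_i(k)=C(n,i), n=14
C(14,1)=14, C(14,2)=91, C(14,3)=364, C(14,4)=1001, C(14,5)=2002, C(14,6)=3003, C(14,7)=3432, C(14,8)=3003, C(14,9)=2002
Sum=14912


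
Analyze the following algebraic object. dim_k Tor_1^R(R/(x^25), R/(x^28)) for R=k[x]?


Tor_1(R/I,R/J)=(I cap J)/IJ=(x^28)/(x^53)
dim=53-28=min(25,28)=25


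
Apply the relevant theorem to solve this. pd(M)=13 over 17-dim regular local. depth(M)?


pd+depth=depth(R)=17
depth=17-13=4


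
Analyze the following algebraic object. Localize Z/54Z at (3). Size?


3-primary part: 54=3^3*2
Size=3^3=27


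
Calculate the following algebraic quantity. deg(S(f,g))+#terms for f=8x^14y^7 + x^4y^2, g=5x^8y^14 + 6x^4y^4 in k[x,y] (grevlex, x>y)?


LT(f)=8x^14y^7, LT(g)=5x^8y^14
lcm(LM)=x^14y^14
S(f,g) (scaled by 40 to clear denominators) = 5y^7*f - 8x^6*g = -48x^10y^4 + 5x^4y^9
2 terms, deg 14.
14+2=16


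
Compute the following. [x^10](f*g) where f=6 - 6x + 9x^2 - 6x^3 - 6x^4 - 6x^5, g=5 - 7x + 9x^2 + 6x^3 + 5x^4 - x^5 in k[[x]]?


[x^10] = sum a_i*b_j, i+j=10
  -6*-1=6
Sum=6


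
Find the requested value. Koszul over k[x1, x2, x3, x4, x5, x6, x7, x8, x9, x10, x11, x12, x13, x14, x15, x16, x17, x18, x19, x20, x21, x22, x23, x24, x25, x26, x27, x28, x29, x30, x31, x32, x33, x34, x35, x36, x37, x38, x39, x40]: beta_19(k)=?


C(n,i)=C(40,19)=131282408400


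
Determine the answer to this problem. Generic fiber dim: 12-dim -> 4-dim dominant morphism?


dim(fiber)=dim(X)-dim(Y)=12-4=8


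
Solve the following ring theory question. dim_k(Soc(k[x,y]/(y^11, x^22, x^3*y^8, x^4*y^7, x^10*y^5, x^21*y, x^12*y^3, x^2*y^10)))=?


Socle = ann(m) = span of standard monomials u with x*u, y*u in I (staircase corners).
Minimal generators: x^22, x^21*y, x^12*y^3, x^10*y^5, x^4*y^7, x^3*y^8, x^2*y^10, y^11
Corners: xy^10, x^2y^9, x^3y^7, x^9y^6, x^11y^4, x^20y^2, x^21
Socle dim=7


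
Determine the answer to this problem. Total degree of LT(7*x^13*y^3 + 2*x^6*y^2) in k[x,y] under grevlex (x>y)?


LT: 7*x^13*y^3
deg_x=13, deg_y=3
Total=13+3=16


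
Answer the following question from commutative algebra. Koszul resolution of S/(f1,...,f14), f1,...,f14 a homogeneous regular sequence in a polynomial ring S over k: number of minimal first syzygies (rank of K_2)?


Regular sequence => Koszul complex is the minimal free resolution.
Syz_1 minimally generated by Koszul relations f_i*e_j - f_j*e_i (i<j): mu(Syz_1) = beta_2 = C(m,2) = m(m-1)/2
m=14
14*13/2 = 91


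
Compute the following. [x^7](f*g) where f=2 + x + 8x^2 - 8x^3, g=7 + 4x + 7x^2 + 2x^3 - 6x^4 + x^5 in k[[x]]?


[x^7] = sum a_i*b_j, i+j=7
  8*1=8
  -8*-6=48
Sum=56


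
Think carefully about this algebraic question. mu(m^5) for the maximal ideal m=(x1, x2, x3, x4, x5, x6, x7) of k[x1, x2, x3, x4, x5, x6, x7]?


Graded Nakayama: mu(m^d) = dim_k (m^d/m^(d+1)) = #degree-5 monomials in 7 vars
C(n+d-1,d)=C(11,5)=462


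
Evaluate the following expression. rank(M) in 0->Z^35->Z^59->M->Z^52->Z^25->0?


Alt sum=0:
(-1)^0*35 + (-1)^1*59 + (-1)^2*? + (-1)^3*52 + (-1)^4*25=0
rank(M)=51


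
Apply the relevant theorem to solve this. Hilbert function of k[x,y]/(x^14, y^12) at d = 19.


k[x,y], I = (x^14, y^12), d = 19
Need i < 14 and d-i < 12.
Range: 8 <= i <= 13.
H(19) = 6


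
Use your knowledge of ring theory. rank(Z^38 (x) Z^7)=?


rank(M(x)N) = rank(M)*rank(N)
38*7 = 266


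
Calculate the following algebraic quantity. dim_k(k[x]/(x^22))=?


Basis: 1,x,...,x^21
dim=22


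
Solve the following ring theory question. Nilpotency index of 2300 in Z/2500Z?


2300^k mod 2500:
k=1: 2300
k=2: 0
First zero at k = 2


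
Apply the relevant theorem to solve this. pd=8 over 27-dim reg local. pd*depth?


pd+depth=27
depth=27-8=19
pd*depth=8*19=152


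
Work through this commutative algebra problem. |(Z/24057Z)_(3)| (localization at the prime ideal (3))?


3-primary part: 24057=3^7*11
Size=3^7=2187


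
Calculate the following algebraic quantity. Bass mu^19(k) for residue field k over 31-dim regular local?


C(n,i)=C(31,19)=141120525


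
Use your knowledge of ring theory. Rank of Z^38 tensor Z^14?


rank(M(x)N) = rank(M)*rank(N)
38*14 = 532


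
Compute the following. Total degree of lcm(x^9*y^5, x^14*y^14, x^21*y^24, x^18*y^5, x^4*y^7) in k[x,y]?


lcm = componentwise max:
x: max(9,14,21,18,4)=21
y: max(5,14,24,5,7)=24
Total=21+24=45


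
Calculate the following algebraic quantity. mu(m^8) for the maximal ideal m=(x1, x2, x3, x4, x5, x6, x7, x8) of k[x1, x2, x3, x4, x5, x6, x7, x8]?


Graded Nakayama: mu(m^d) = dim_k (m^d/m^(d+1)) = #degree-8 monomials in 8 vars
C(n+d-1,d)=C(15,8)=6435


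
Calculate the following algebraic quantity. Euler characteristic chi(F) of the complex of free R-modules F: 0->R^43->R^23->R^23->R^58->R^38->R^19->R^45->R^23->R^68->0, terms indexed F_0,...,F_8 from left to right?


chi = sum (-1)^i * rank:
(-1)^0*43=43
(-1)^1*23=-23
(-1)^2*23=23
(-1)^3*58=-58
(-1)^4*38=38
(-1)^5*19=-19
(-1)^6*45=45
(-1)^7*23=-23
(-1)^8*68=68
chi=94


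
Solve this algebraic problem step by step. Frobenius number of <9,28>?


gcd(9,28)=1 => F=ab-a-b=9*28-9-28=252-37=215


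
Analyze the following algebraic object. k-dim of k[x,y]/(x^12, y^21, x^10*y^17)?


k[x,y]/I, I = (x^12, y^21, x^10*y^17)
Rect: 12x21=252. Corner: (12-10)x(21-17)=8.
dim = 252-8 = 244


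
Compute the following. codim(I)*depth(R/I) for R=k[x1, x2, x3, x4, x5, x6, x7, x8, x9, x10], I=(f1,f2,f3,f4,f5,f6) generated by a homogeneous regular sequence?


codim=6, depth=dim(R/I)=10-6=4
Product=6*4=24


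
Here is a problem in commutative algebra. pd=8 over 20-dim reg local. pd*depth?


pd+depth=20
depth=20-8=12
pd*depth=8*12=96


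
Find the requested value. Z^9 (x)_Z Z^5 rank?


rank(M(x)N) = rank(M)*rank(N)
9*5 = 45


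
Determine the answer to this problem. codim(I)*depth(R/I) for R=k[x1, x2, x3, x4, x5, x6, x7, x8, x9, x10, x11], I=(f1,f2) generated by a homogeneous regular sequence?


codim=2, depth=dim(R/I)=11-2=9
Product=2*9=18


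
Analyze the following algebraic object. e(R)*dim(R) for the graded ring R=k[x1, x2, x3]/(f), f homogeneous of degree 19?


e(R)=deg(f)=19, dim(R)=3-1=2
e*dim=19*2=38


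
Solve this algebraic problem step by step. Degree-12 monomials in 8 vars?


C(d+n-1,n-1)=C(19,7)=50388


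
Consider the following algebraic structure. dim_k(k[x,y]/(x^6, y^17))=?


Basis: x^i*y^j, i<6, j<17
6*17=102
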